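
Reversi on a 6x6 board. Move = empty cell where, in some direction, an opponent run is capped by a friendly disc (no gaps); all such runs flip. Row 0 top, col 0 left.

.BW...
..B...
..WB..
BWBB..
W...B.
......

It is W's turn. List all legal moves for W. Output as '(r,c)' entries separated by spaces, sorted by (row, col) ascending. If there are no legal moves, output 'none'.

(0,0): flips 1 -> legal
(0,3): no bracket -> illegal
(1,0): no bracket -> illegal
(1,1): no bracket -> illegal
(1,3): no bracket -> illegal
(1,4): no bracket -> illegal
(2,0): flips 1 -> legal
(2,1): no bracket -> illegal
(2,4): flips 1 -> legal
(3,4): flips 2 -> legal
(3,5): no bracket -> illegal
(4,1): no bracket -> illegal
(4,2): flips 1 -> legal
(4,3): no bracket -> illegal
(4,5): no bracket -> illegal
(5,3): no bracket -> illegal
(5,4): no bracket -> illegal
(5,5): flips 2 -> legal

Answer: (0,0) (2,0) (2,4) (3,4) (4,2) (5,5)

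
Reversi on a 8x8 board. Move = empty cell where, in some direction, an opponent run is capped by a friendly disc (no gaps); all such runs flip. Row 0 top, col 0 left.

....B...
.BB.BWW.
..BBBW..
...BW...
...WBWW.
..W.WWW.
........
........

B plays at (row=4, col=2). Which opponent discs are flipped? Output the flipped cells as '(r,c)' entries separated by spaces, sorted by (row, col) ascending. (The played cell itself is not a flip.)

Answer: (4,3)

Derivation:
Dir NW: first cell '.' (not opp) -> no flip
Dir N: first cell '.' (not opp) -> no flip
Dir NE: first cell 'B' (not opp) -> no flip
Dir W: first cell '.' (not opp) -> no flip
Dir E: opp run (4,3) capped by B -> flip
Dir SW: first cell '.' (not opp) -> no flip
Dir S: opp run (5,2), next='.' -> no flip
Dir SE: first cell '.' (not opp) -> no flip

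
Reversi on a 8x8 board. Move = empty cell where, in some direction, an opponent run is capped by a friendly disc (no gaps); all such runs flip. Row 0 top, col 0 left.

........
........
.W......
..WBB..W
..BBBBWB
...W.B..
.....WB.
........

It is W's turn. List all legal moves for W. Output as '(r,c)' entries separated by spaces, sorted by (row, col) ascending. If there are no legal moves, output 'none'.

(2,2): no bracket -> illegal
(2,3): flips 2 -> legal
(2,4): no bracket -> illegal
(2,5): no bracket -> illegal
(3,1): flips 1 -> legal
(3,5): flips 5 -> legal
(3,6): no bracket -> illegal
(4,1): flips 4 -> legal
(5,1): no bracket -> illegal
(5,2): flips 1 -> legal
(5,4): flips 1 -> legal
(5,6): no bracket -> illegal
(5,7): flips 1 -> legal
(6,4): flips 1 -> legal
(6,7): flips 1 -> legal
(7,5): no bracket -> illegal
(7,6): no bracket -> illegal
(7,7): no bracket -> illegal

Answer: (2,3) (3,1) (3,5) (4,1) (5,2) (5,4) (5,7) (6,4) (6,7)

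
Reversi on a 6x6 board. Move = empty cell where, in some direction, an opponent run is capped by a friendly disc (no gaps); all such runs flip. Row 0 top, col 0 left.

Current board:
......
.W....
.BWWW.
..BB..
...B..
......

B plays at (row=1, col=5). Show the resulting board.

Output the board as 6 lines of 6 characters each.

Answer: ......
.W...B
.BWWB.
..BB..
...B..
......

Derivation:
Place B at (1,5); scan 8 dirs for brackets.
Dir NW: first cell '.' (not opp) -> no flip
Dir N: first cell '.' (not opp) -> no flip
Dir NE: edge -> no flip
Dir W: first cell '.' (not opp) -> no flip
Dir E: edge -> no flip
Dir SW: opp run (2,4) capped by B -> flip
Dir S: first cell '.' (not opp) -> no flip
Dir SE: edge -> no flip
All flips: (2,4)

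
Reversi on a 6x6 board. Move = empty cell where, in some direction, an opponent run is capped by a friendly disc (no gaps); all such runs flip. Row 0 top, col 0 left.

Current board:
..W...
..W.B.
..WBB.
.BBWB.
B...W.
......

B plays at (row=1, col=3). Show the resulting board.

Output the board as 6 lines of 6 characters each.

Answer: ..W...
..WBB.
..BBB.
.BBWB.
B...W.
......

Derivation:
Place B at (1,3); scan 8 dirs for brackets.
Dir NW: opp run (0,2), next=edge -> no flip
Dir N: first cell '.' (not opp) -> no flip
Dir NE: first cell '.' (not opp) -> no flip
Dir W: opp run (1,2), next='.' -> no flip
Dir E: first cell 'B' (not opp) -> no flip
Dir SW: opp run (2,2) capped by B -> flip
Dir S: first cell 'B' (not opp) -> no flip
Dir SE: first cell 'B' (not opp) -> no flip
All flips: (2,2)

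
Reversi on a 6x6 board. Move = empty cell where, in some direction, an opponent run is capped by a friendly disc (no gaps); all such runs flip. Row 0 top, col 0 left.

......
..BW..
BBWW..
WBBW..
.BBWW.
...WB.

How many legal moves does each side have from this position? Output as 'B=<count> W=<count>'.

-- B to move --
(0,2): no bracket -> illegal
(0,3): no bracket -> illegal
(0,4): flips 2 -> legal
(1,1): no bracket -> illegal
(1,4): flips 2 -> legal
(2,4): flips 3 -> legal
(3,4): flips 3 -> legal
(3,5): no bracket -> illegal
(4,0): flips 1 -> legal
(4,5): flips 2 -> legal
(5,2): flips 1 -> legal
(5,5): no bracket -> illegal
B mobility = 7
-- W to move --
(0,1): flips 1 -> legal
(0,2): flips 1 -> legal
(0,3): flips 2 -> legal
(1,0): flips 3 -> legal
(1,1): flips 1 -> legal
(4,0): flips 3 -> legal
(4,5): no bracket -> illegal
(5,0): flips 2 -> legal
(5,1): flips 1 -> legal
(5,2): flips 3 -> legal
(5,5): flips 1 -> legal
W mobility = 10

Answer: B=7 W=10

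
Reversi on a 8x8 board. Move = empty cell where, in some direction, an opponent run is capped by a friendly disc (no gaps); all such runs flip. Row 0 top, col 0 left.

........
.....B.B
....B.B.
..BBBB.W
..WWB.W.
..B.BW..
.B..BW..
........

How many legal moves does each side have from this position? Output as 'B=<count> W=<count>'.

-- B to move --
(2,7): no bracket -> illegal
(3,1): no bracket -> illegal
(3,6): no bracket -> illegal
(4,1): flips 2 -> legal
(4,5): no bracket -> illegal
(4,7): no bracket -> illegal
(5,1): flips 1 -> legal
(5,3): flips 1 -> legal
(5,6): flips 1 -> legal
(5,7): flips 1 -> legal
(6,6): flips 2 -> legal
(7,4): no bracket -> illegal
(7,5): no bracket -> illegal
(7,6): flips 1 -> legal
B mobility = 7
-- W to move --
(0,4): flips 2 -> legal
(0,5): no bracket -> illegal
(0,6): flips 3 -> legal
(0,7): no bracket -> illegal
(1,3): flips 2 -> legal
(1,4): no bracket -> illegal
(1,6): no bracket -> illegal
(2,1): flips 1 -> legal
(2,2): flips 3 -> legal
(2,3): flips 1 -> legal
(2,5): flips 1 -> legal
(2,7): no bracket -> illegal
(3,1): no bracket -> illegal
(3,6): no bracket -> illegal
(4,1): no bracket -> illegal
(4,5): flips 1 -> legal
(5,0): no bracket -> illegal
(5,1): no bracket -> illegal
(5,3): flips 1 -> legal
(6,0): no bracket -> illegal
(6,2): flips 1 -> legal
(6,3): flips 1 -> legal
(7,0): flips 2 -> legal
(7,1): no bracket -> illegal
(7,2): no bracket -> illegal
(7,3): flips 1 -> legal
(7,4): no bracket -> illegal
(7,5): no bracket -> illegal
W mobility = 13

Answer: B=7 W=13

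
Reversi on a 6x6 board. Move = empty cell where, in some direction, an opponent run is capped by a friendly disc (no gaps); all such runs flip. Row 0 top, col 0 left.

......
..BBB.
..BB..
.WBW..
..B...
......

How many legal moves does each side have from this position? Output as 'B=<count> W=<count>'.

Answer: B=7 W=5

Derivation:
-- B to move --
(2,0): flips 1 -> legal
(2,1): no bracket -> illegal
(2,4): flips 1 -> legal
(3,0): flips 1 -> legal
(3,4): flips 1 -> legal
(4,0): flips 1 -> legal
(4,1): no bracket -> illegal
(4,3): flips 1 -> legal
(4,4): flips 1 -> legal
B mobility = 7
-- W to move --
(0,1): no bracket -> illegal
(0,2): no bracket -> illegal
(0,3): flips 2 -> legal
(0,4): flips 2 -> legal
(0,5): no bracket -> illegal
(1,1): flips 1 -> legal
(1,5): no bracket -> illegal
(2,1): no bracket -> illegal
(2,4): no bracket -> illegal
(2,5): no bracket -> illegal
(3,4): no bracket -> illegal
(4,1): no bracket -> illegal
(4,3): no bracket -> illegal
(5,1): flips 1 -> legal
(5,2): no bracket -> illegal
(5,3): flips 1 -> legal
W mobility = 5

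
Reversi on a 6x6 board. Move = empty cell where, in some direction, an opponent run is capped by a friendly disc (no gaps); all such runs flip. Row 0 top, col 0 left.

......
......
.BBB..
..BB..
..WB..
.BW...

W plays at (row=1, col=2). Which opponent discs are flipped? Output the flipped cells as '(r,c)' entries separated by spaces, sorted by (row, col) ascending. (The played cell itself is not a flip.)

Answer: (2,2) (3,2)

Derivation:
Dir NW: first cell '.' (not opp) -> no flip
Dir N: first cell '.' (not opp) -> no flip
Dir NE: first cell '.' (not opp) -> no flip
Dir W: first cell '.' (not opp) -> no flip
Dir E: first cell '.' (not opp) -> no flip
Dir SW: opp run (2,1), next='.' -> no flip
Dir S: opp run (2,2) (3,2) capped by W -> flip
Dir SE: opp run (2,3), next='.' -> no flip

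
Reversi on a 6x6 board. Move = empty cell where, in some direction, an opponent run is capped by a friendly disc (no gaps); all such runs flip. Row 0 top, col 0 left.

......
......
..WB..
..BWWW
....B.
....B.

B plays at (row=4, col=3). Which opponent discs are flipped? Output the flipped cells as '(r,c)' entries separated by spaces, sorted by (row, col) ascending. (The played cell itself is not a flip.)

Dir NW: first cell 'B' (not opp) -> no flip
Dir N: opp run (3,3) capped by B -> flip
Dir NE: opp run (3,4), next='.' -> no flip
Dir W: first cell '.' (not opp) -> no flip
Dir E: first cell 'B' (not opp) -> no flip
Dir SW: first cell '.' (not opp) -> no flip
Dir S: first cell '.' (not opp) -> no flip
Dir SE: first cell 'B' (not opp) -> no flip

Answer: (3,3)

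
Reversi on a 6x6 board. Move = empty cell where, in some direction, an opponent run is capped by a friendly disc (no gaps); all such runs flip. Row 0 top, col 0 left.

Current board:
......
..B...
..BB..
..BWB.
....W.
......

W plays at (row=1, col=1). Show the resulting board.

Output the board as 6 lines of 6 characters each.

Place W at (1,1); scan 8 dirs for brackets.
Dir NW: first cell '.' (not opp) -> no flip
Dir N: first cell '.' (not opp) -> no flip
Dir NE: first cell '.' (not opp) -> no flip
Dir W: first cell '.' (not opp) -> no flip
Dir E: opp run (1,2), next='.' -> no flip
Dir SW: first cell '.' (not opp) -> no flip
Dir S: first cell '.' (not opp) -> no flip
Dir SE: opp run (2,2) capped by W -> flip
All flips: (2,2)

Answer: ......
.WB...
..WB..
..BWB.
....W.
......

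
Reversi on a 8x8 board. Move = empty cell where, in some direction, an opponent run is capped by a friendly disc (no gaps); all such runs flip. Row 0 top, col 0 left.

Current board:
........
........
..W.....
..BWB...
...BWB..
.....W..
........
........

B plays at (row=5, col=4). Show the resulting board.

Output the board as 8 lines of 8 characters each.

Answer: ........
........
..W.....
..BWB...
...BBB..
....BW..
........
........

Derivation:
Place B at (5,4); scan 8 dirs for brackets.
Dir NW: first cell 'B' (not opp) -> no flip
Dir N: opp run (4,4) capped by B -> flip
Dir NE: first cell 'B' (not opp) -> no flip
Dir W: first cell '.' (not opp) -> no flip
Dir E: opp run (5,5), next='.' -> no flip
Dir SW: first cell '.' (not opp) -> no flip
Dir S: first cell '.' (not opp) -> no flip
Dir SE: first cell '.' (not opp) -> no flip
All flips: (4,4)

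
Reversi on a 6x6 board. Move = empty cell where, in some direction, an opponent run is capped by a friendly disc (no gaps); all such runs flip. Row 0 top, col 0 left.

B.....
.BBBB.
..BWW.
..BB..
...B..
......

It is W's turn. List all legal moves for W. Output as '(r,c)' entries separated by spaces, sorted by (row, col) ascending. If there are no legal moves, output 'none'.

Answer: (0,1) (0,2) (0,3) (0,4) (0,5) (2,1) (4,1) (4,2) (5,3)

Derivation:
(0,1): flips 1 -> legal
(0,2): flips 1 -> legal
(0,3): flips 1 -> legal
(0,4): flips 1 -> legal
(0,5): flips 1 -> legal
(1,0): no bracket -> illegal
(1,5): no bracket -> illegal
(2,0): no bracket -> illegal
(2,1): flips 1 -> legal
(2,5): no bracket -> illegal
(3,1): no bracket -> illegal
(3,4): no bracket -> illegal
(4,1): flips 1 -> legal
(4,2): flips 1 -> legal
(4,4): no bracket -> illegal
(5,2): no bracket -> illegal
(5,3): flips 2 -> legal
(5,4): no bracket -> illegal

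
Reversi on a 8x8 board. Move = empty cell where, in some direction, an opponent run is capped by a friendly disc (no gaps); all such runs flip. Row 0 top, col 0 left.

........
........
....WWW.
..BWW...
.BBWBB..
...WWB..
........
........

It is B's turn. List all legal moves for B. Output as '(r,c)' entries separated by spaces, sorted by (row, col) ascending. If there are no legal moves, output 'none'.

(1,3): no bracket -> illegal
(1,4): flips 2 -> legal
(1,5): flips 2 -> legal
(1,6): no bracket -> illegal
(1,7): no bracket -> illegal
(2,2): flips 1 -> legal
(2,3): flips 1 -> legal
(2,7): no bracket -> illegal
(3,5): flips 2 -> legal
(3,6): no bracket -> illegal
(3,7): no bracket -> illegal
(5,2): flips 2 -> legal
(6,2): flips 1 -> legal
(6,3): flips 1 -> legal
(6,4): flips 2 -> legal
(6,5): flips 2 -> legal

Answer: (1,4) (1,5) (2,2) (2,3) (3,5) (5,2) (6,2) (6,3) (6,4) (6,5)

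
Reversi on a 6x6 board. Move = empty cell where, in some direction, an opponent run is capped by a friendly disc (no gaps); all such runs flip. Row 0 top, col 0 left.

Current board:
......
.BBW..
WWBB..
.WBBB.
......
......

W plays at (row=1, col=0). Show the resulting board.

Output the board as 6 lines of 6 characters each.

Place W at (1,0); scan 8 dirs for brackets.
Dir NW: edge -> no flip
Dir N: first cell '.' (not opp) -> no flip
Dir NE: first cell '.' (not opp) -> no flip
Dir W: edge -> no flip
Dir E: opp run (1,1) (1,2) capped by W -> flip
Dir SW: edge -> no flip
Dir S: first cell 'W' (not opp) -> no flip
Dir SE: first cell 'W' (not opp) -> no flip
All flips: (1,1) (1,2)

Answer: ......
WWWW..
WWBB..
.WBBB.
......
......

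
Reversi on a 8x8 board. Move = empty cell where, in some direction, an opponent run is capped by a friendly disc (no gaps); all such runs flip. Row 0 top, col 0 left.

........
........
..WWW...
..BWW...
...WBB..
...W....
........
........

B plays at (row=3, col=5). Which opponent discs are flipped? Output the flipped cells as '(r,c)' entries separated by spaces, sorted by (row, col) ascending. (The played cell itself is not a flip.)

Dir NW: opp run (2,4), next='.' -> no flip
Dir N: first cell '.' (not opp) -> no flip
Dir NE: first cell '.' (not opp) -> no flip
Dir W: opp run (3,4) (3,3) capped by B -> flip
Dir E: first cell '.' (not opp) -> no flip
Dir SW: first cell 'B' (not opp) -> no flip
Dir S: first cell 'B' (not opp) -> no flip
Dir SE: first cell '.' (not opp) -> no flip

Answer: (3,3) (3,4)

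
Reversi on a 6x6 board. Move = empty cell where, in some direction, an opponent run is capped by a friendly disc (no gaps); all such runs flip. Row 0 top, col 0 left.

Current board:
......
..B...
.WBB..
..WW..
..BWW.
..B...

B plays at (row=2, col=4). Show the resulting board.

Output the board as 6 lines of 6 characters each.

Answer: ......
..B...
.WBBB.
..WB..
..BWW.
..B...

Derivation:
Place B at (2,4); scan 8 dirs for brackets.
Dir NW: first cell '.' (not opp) -> no flip
Dir N: first cell '.' (not opp) -> no flip
Dir NE: first cell '.' (not opp) -> no flip
Dir W: first cell 'B' (not opp) -> no flip
Dir E: first cell '.' (not opp) -> no flip
Dir SW: opp run (3,3) capped by B -> flip
Dir S: first cell '.' (not opp) -> no flip
Dir SE: first cell '.' (not opp) -> no flip
All flips: (3,3)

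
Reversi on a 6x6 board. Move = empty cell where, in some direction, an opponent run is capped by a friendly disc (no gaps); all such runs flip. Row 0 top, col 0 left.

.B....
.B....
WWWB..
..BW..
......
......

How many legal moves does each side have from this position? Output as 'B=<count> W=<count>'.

-- B to move --
(1,0): flips 1 -> legal
(1,2): flips 1 -> legal
(1,3): no bracket -> illegal
(2,4): no bracket -> illegal
(3,0): no bracket -> illegal
(3,1): flips 1 -> legal
(3,4): flips 1 -> legal
(4,2): no bracket -> illegal
(4,3): flips 1 -> legal
(4,4): flips 2 -> legal
B mobility = 6
-- W to move --
(0,0): flips 1 -> legal
(0,2): flips 1 -> legal
(1,0): no bracket -> illegal
(1,2): no bracket -> illegal
(1,3): flips 1 -> legal
(1,4): no bracket -> illegal
(2,4): flips 1 -> legal
(3,1): flips 1 -> legal
(3,4): no bracket -> illegal
(4,1): no bracket -> illegal
(4,2): flips 1 -> legal
(4,3): flips 1 -> legal
W mobility = 7

Answer: B=6 W=7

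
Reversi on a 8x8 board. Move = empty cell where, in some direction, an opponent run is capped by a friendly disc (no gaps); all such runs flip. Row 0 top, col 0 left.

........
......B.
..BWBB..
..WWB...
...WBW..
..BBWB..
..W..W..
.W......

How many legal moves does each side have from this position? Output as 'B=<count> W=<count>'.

-- B to move --
(1,2): flips 1 -> legal
(1,3): flips 3 -> legal
(1,4): no bracket -> illegal
(2,1): no bracket -> illegal
(3,1): flips 2 -> legal
(3,5): flips 1 -> legal
(3,6): no bracket -> illegal
(4,1): no bracket -> illegal
(4,2): flips 3 -> legal
(4,6): flips 1 -> legal
(5,1): no bracket -> illegal
(5,6): flips 1 -> legal
(6,0): no bracket -> illegal
(6,1): no bracket -> illegal
(6,3): no bracket -> illegal
(6,4): flips 1 -> legal
(6,6): no bracket -> illegal
(7,0): no bracket -> illegal
(7,2): flips 1 -> legal
(7,3): no bracket -> illegal
(7,4): no bracket -> illegal
(7,5): flips 1 -> legal
(7,6): no bracket -> illegal
B mobility = 10
-- W to move --
(0,5): no bracket -> illegal
(0,6): no bracket -> illegal
(0,7): flips 3 -> legal
(1,1): flips 1 -> legal
(1,2): flips 1 -> legal
(1,3): no bracket -> illegal
(1,4): flips 3 -> legal
(1,5): flips 1 -> legal
(1,7): no bracket -> illegal
(2,1): flips 1 -> legal
(2,6): flips 2 -> legal
(2,7): no bracket -> illegal
(3,1): no bracket -> illegal
(3,5): flips 3 -> legal
(3,6): no bracket -> illegal
(4,1): no bracket -> illegal
(4,2): flips 1 -> legal
(4,6): no bracket -> illegal
(5,1): flips 2 -> legal
(5,6): flips 1 -> legal
(6,1): flips 1 -> legal
(6,3): flips 1 -> legal
(6,4): no bracket -> illegal
(6,6): flips 2 -> legal
W mobility = 14

Answer: B=10 W=14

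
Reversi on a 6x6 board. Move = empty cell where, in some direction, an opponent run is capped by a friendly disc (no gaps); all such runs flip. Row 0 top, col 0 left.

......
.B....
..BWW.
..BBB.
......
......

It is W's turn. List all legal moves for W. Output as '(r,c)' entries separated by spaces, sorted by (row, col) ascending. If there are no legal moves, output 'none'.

Answer: (2,1) (4,1) (4,2) (4,3) (4,4) (4,5)

Derivation:
(0,0): no bracket -> illegal
(0,1): no bracket -> illegal
(0,2): no bracket -> illegal
(1,0): no bracket -> illegal
(1,2): no bracket -> illegal
(1,3): no bracket -> illegal
(2,0): no bracket -> illegal
(2,1): flips 1 -> legal
(2,5): no bracket -> illegal
(3,1): no bracket -> illegal
(3,5): no bracket -> illegal
(4,1): flips 1 -> legal
(4,2): flips 1 -> legal
(4,3): flips 1 -> legal
(4,4): flips 1 -> legal
(4,5): flips 1 -> legal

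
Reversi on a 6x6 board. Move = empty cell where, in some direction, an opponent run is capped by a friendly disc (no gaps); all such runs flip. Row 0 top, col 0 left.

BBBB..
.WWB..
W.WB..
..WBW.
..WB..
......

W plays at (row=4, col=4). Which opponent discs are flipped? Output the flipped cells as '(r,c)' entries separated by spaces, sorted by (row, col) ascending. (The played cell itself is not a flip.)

Dir NW: opp run (3,3) capped by W -> flip
Dir N: first cell 'W' (not opp) -> no flip
Dir NE: first cell '.' (not opp) -> no flip
Dir W: opp run (4,3) capped by W -> flip
Dir E: first cell '.' (not opp) -> no flip
Dir SW: first cell '.' (not opp) -> no flip
Dir S: first cell '.' (not opp) -> no flip
Dir SE: first cell '.' (not opp) -> no flip

Answer: (3,3) (4,3)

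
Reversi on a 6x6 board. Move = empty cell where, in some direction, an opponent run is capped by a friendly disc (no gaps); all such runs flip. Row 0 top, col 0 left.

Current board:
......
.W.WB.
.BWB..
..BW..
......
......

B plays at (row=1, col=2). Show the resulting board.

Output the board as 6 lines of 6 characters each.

Place B at (1,2); scan 8 dirs for brackets.
Dir NW: first cell '.' (not opp) -> no flip
Dir N: first cell '.' (not opp) -> no flip
Dir NE: first cell '.' (not opp) -> no flip
Dir W: opp run (1,1), next='.' -> no flip
Dir E: opp run (1,3) capped by B -> flip
Dir SW: first cell 'B' (not opp) -> no flip
Dir S: opp run (2,2) capped by B -> flip
Dir SE: first cell 'B' (not opp) -> no flip
All flips: (1,3) (2,2)

Answer: ......
.WBBB.
.BBB..
..BW..
......
......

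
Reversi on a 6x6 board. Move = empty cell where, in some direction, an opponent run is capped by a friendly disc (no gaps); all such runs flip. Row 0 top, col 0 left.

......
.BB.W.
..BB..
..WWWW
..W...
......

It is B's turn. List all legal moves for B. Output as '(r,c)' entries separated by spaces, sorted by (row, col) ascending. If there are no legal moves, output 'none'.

(0,3): no bracket -> illegal
(0,4): no bracket -> illegal
(0,5): flips 1 -> legal
(1,3): no bracket -> illegal
(1,5): no bracket -> illegal
(2,1): no bracket -> illegal
(2,4): no bracket -> illegal
(2,5): no bracket -> illegal
(3,1): no bracket -> illegal
(4,1): flips 1 -> legal
(4,3): flips 1 -> legal
(4,4): flips 1 -> legal
(4,5): flips 1 -> legal
(5,1): no bracket -> illegal
(5,2): flips 2 -> legal
(5,3): no bracket -> illegal

Answer: (0,5) (4,1) (4,3) (4,4) (4,5) (5,2)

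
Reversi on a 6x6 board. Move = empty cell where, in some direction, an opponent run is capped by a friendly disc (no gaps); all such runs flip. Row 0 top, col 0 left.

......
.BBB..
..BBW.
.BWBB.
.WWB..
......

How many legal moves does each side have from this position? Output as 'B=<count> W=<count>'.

-- B to move --
(1,4): flips 1 -> legal
(1,5): flips 1 -> legal
(2,1): flips 1 -> legal
(2,5): flips 1 -> legal
(3,0): no bracket -> illegal
(3,5): flips 1 -> legal
(4,0): flips 2 -> legal
(5,0): flips 2 -> legal
(5,1): flips 2 -> legal
(5,2): flips 2 -> legal
(5,3): flips 1 -> legal
B mobility = 10
-- W to move --
(0,0): no bracket -> illegal
(0,1): no bracket -> illegal
(0,2): flips 3 -> legal
(0,3): no bracket -> illegal
(0,4): no bracket -> illegal
(1,0): no bracket -> illegal
(1,4): flips 1 -> legal
(2,0): flips 1 -> legal
(2,1): flips 3 -> legal
(2,5): no bracket -> illegal
(3,0): flips 1 -> legal
(3,5): flips 2 -> legal
(4,0): no bracket -> illegal
(4,4): flips 2 -> legal
(4,5): no bracket -> illegal
(5,2): no bracket -> illegal
(5,3): no bracket -> illegal
(5,4): flips 1 -> legal
W mobility = 8

Answer: B=10 W=8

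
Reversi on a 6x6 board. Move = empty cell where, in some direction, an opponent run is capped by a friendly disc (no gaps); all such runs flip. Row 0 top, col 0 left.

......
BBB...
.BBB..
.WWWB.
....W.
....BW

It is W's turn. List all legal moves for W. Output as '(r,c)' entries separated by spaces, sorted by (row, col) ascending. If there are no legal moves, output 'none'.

Answer: (0,0) (0,1) (0,2) (1,3) (1,4) (2,4) (3,5) (5,3)

Derivation:
(0,0): flips 2 -> legal
(0,1): flips 2 -> legal
(0,2): flips 2 -> legal
(0,3): no bracket -> illegal
(1,3): flips 2 -> legal
(1,4): flips 1 -> legal
(2,0): no bracket -> illegal
(2,4): flips 1 -> legal
(2,5): no bracket -> illegal
(3,0): no bracket -> illegal
(3,5): flips 1 -> legal
(4,3): no bracket -> illegal
(4,5): no bracket -> illegal
(5,3): flips 1 -> legal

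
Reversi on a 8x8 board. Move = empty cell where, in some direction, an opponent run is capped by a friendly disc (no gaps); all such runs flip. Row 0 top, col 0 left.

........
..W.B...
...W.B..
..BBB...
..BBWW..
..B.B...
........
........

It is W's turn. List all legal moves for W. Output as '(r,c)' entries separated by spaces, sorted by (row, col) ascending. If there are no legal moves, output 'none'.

(0,3): no bracket -> illegal
(0,4): no bracket -> illegal
(0,5): flips 1 -> legal
(1,3): no bracket -> illegal
(1,5): no bracket -> illegal
(1,6): no bracket -> illegal
(2,1): no bracket -> illegal
(2,2): flips 1 -> legal
(2,4): flips 1 -> legal
(2,6): no bracket -> illegal
(3,1): no bracket -> illegal
(3,5): no bracket -> illegal
(3,6): no bracket -> illegal
(4,1): flips 3 -> legal
(5,1): no bracket -> illegal
(5,3): flips 2 -> legal
(5,5): no bracket -> illegal
(6,1): no bracket -> illegal
(6,2): no bracket -> illegal
(6,3): flips 1 -> legal
(6,4): flips 1 -> legal
(6,5): no bracket -> illegal

Answer: (0,5) (2,2) (2,4) (4,1) (5,3) (6,3) (6,4)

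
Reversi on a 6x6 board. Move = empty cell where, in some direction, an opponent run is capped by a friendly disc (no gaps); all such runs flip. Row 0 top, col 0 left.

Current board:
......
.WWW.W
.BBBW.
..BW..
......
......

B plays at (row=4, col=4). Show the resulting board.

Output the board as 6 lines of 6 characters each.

Place B at (4,4); scan 8 dirs for brackets.
Dir NW: opp run (3,3) capped by B -> flip
Dir N: first cell '.' (not opp) -> no flip
Dir NE: first cell '.' (not opp) -> no flip
Dir W: first cell '.' (not opp) -> no flip
Dir E: first cell '.' (not opp) -> no flip
Dir SW: first cell '.' (not opp) -> no flip
Dir S: first cell '.' (not opp) -> no flip
Dir SE: first cell '.' (not opp) -> no flip
All flips: (3,3)

Answer: ......
.WWW.W
.BBBW.
..BB..
....B.
......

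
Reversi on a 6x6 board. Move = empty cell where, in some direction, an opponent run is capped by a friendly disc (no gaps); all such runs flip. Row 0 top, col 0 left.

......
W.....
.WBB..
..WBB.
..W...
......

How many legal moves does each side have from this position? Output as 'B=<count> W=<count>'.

Answer: B=5 W=4

Derivation:
-- B to move --
(0,0): no bracket -> illegal
(0,1): no bracket -> illegal
(1,1): no bracket -> illegal
(1,2): no bracket -> illegal
(2,0): flips 1 -> legal
(3,0): no bracket -> illegal
(3,1): flips 1 -> legal
(4,1): flips 1 -> legal
(4,3): no bracket -> illegal
(5,1): flips 1 -> legal
(5,2): flips 2 -> legal
(5,3): no bracket -> illegal
B mobility = 5
-- W to move --
(1,1): no bracket -> illegal
(1,2): flips 1 -> legal
(1,3): no bracket -> illegal
(1,4): flips 1 -> legal
(2,4): flips 3 -> legal
(2,5): no bracket -> illegal
(3,1): no bracket -> illegal
(3,5): flips 2 -> legal
(4,3): no bracket -> illegal
(4,4): no bracket -> illegal
(4,5): no bracket -> illegal
W mobility = 4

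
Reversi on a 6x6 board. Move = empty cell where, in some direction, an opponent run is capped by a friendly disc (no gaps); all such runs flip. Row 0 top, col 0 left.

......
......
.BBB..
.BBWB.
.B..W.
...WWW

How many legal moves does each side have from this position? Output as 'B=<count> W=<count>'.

-- B to move --
(2,4): no bracket -> illegal
(3,5): no bracket -> illegal
(4,2): no bracket -> illegal
(4,3): flips 1 -> legal
(4,5): no bracket -> illegal
(5,2): no bracket -> illegal
B mobility = 1
-- W to move --
(1,0): no bracket -> illegal
(1,1): flips 1 -> legal
(1,2): no bracket -> illegal
(1,3): flips 1 -> legal
(1,4): no bracket -> illegal
(2,0): no bracket -> illegal
(2,4): flips 1 -> legal
(2,5): no bracket -> illegal
(3,0): flips 2 -> legal
(3,5): flips 1 -> legal
(4,0): no bracket -> illegal
(4,2): no bracket -> illegal
(4,3): no bracket -> illegal
(4,5): no bracket -> illegal
(5,0): no bracket -> illegal
(5,1): no bracket -> illegal
(5,2): no bracket -> illegal
W mobility = 5

Answer: B=1 W=5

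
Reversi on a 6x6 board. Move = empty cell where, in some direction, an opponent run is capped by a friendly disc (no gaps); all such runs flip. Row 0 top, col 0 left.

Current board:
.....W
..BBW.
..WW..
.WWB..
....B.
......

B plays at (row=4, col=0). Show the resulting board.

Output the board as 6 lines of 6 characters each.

Place B at (4,0); scan 8 dirs for brackets.
Dir NW: edge -> no flip
Dir N: first cell '.' (not opp) -> no flip
Dir NE: opp run (3,1) (2,2) capped by B -> flip
Dir W: edge -> no flip
Dir E: first cell '.' (not opp) -> no flip
Dir SW: edge -> no flip
Dir S: first cell '.' (not opp) -> no flip
Dir SE: first cell '.' (not opp) -> no flip
All flips: (2,2) (3,1)

Answer: .....W
..BBW.
..BW..
.BWB..
B...B.
......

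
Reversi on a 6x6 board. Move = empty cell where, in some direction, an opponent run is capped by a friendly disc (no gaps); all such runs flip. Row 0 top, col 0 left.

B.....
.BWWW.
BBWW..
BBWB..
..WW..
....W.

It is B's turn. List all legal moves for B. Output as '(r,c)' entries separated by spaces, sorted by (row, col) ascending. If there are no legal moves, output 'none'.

(0,1): no bracket -> illegal
(0,2): no bracket -> illegal
(0,3): flips 3 -> legal
(0,4): flips 2 -> legal
(0,5): no bracket -> illegal
(1,5): flips 3 -> legal
(2,4): flips 2 -> legal
(2,5): no bracket -> illegal
(3,4): no bracket -> illegal
(4,1): no bracket -> illegal
(4,4): no bracket -> illegal
(4,5): no bracket -> illegal
(5,1): flips 1 -> legal
(5,2): no bracket -> illegal
(5,3): flips 2 -> legal
(5,5): no bracket -> illegal

Answer: (0,3) (0,4) (1,5) (2,4) (5,1) (5,3)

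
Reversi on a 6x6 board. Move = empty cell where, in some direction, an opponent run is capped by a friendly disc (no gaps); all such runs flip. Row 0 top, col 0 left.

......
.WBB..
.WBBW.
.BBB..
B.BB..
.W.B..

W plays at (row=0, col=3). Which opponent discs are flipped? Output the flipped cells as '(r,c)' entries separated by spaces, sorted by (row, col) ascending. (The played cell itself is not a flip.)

Dir NW: edge -> no flip
Dir N: edge -> no flip
Dir NE: edge -> no flip
Dir W: first cell '.' (not opp) -> no flip
Dir E: first cell '.' (not opp) -> no flip
Dir SW: opp run (1,2) capped by W -> flip
Dir S: opp run (1,3) (2,3) (3,3) (4,3) (5,3), next=edge -> no flip
Dir SE: first cell '.' (not opp) -> no flip

Answer: (1,2)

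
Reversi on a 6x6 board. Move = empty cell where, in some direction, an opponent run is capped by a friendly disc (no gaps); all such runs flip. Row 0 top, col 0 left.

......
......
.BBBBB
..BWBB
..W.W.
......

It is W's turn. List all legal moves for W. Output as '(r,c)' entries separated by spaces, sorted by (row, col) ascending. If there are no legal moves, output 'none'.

(1,0): no bracket -> illegal
(1,1): flips 1 -> legal
(1,2): flips 2 -> legal
(1,3): flips 1 -> legal
(1,4): flips 2 -> legal
(1,5): flips 1 -> legal
(2,0): no bracket -> illegal
(3,0): no bracket -> illegal
(3,1): flips 1 -> legal
(4,1): no bracket -> illegal
(4,3): no bracket -> illegal
(4,5): no bracket -> illegal

Answer: (1,1) (1,2) (1,3) (1,4) (1,5) (3,1)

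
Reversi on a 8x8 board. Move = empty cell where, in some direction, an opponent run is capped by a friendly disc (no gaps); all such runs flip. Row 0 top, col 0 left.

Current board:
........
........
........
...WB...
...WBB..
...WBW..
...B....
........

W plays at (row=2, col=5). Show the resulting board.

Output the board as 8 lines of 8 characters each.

Answer: ........
........
.....W..
...WW...
...WBB..
...WBW..
...B....
........

Derivation:
Place W at (2,5); scan 8 dirs for brackets.
Dir NW: first cell '.' (not opp) -> no flip
Dir N: first cell '.' (not opp) -> no flip
Dir NE: first cell '.' (not opp) -> no flip
Dir W: first cell '.' (not opp) -> no flip
Dir E: first cell '.' (not opp) -> no flip
Dir SW: opp run (3,4) capped by W -> flip
Dir S: first cell '.' (not opp) -> no flip
Dir SE: first cell '.' (not opp) -> no flip
All flips: (3,4)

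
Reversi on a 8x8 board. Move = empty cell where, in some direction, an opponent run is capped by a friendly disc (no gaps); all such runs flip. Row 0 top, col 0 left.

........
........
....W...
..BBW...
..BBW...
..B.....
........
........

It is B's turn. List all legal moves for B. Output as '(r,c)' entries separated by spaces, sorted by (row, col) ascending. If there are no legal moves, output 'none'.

Answer: (1,5) (2,5) (3,5) (4,5) (5,5)

Derivation:
(1,3): no bracket -> illegal
(1,4): no bracket -> illegal
(1,5): flips 1 -> legal
(2,3): no bracket -> illegal
(2,5): flips 1 -> legal
(3,5): flips 1 -> legal
(4,5): flips 1 -> legal
(5,3): no bracket -> illegal
(5,4): no bracket -> illegal
(5,5): flips 1 -> legal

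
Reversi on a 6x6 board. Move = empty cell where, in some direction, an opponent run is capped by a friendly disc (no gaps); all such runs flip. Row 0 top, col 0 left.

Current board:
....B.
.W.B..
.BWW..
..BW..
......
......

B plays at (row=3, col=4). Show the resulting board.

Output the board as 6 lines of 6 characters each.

Answer: ....B.
.W.B..
.BWW..
..BBB.
......
......

Derivation:
Place B at (3,4); scan 8 dirs for brackets.
Dir NW: opp run (2,3), next='.' -> no flip
Dir N: first cell '.' (not opp) -> no flip
Dir NE: first cell '.' (not opp) -> no flip
Dir W: opp run (3,3) capped by B -> flip
Dir E: first cell '.' (not opp) -> no flip
Dir SW: first cell '.' (not opp) -> no flip
Dir S: first cell '.' (not opp) -> no flip
Dir SE: first cell '.' (not opp) -> no flip
All flips: (3,3)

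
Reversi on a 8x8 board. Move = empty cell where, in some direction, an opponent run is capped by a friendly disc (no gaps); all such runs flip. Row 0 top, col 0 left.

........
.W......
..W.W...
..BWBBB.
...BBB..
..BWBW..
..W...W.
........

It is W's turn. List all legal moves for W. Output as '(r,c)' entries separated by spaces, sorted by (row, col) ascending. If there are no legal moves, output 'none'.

(2,1): no bracket -> illegal
(2,3): no bracket -> illegal
(2,5): flips 2 -> legal
(2,6): flips 2 -> legal
(2,7): no bracket -> illegal
(3,1): flips 1 -> legal
(3,7): flips 3 -> legal
(4,1): no bracket -> illegal
(4,2): flips 2 -> legal
(4,6): flips 1 -> legal
(4,7): no bracket -> illegal
(5,1): flips 1 -> legal
(5,6): no bracket -> illegal
(6,1): no bracket -> illegal
(6,3): no bracket -> illegal
(6,4): flips 3 -> legal
(6,5): no bracket -> illegal

Answer: (2,5) (2,6) (3,1) (3,7) (4,2) (4,6) (5,1) (6,4)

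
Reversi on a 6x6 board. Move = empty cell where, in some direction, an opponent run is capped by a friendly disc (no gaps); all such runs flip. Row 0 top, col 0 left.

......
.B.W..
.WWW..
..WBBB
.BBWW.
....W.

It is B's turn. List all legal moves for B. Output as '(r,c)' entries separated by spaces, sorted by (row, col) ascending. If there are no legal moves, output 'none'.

(0,2): no bracket -> illegal
(0,3): flips 2 -> legal
(0,4): no bracket -> illegal
(1,0): no bracket -> illegal
(1,2): flips 3 -> legal
(1,4): flips 2 -> legal
(2,0): no bracket -> illegal
(2,4): no bracket -> illegal
(3,0): no bracket -> illegal
(3,1): flips 2 -> legal
(4,5): flips 2 -> legal
(5,2): flips 1 -> legal
(5,3): flips 2 -> legal
(5,5): flips 1 -> legal

Answer: (0,3) (1,2) (1,4) (3,1) (4,5) (5,2) (5,3) (5,5)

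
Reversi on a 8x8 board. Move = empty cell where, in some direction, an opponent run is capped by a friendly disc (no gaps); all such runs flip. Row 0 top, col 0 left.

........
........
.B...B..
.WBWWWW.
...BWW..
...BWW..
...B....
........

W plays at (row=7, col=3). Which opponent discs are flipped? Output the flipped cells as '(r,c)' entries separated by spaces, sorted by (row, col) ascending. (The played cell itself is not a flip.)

Answer: (4,3) (5,3) (6,3)

Derivation:
Dir NW: first cell '.' (not opp) -> no flip
Dir N: opp run (6,3) (5,3) (4,3) capped by W -> flip
Dir NE: first cell '.' (not opp) -> no flip
Dir W: first cell '.' (not opp) -> no flip
Dir E: first cell '.' (not opp) -> no flip
Dir SW: edge -> no flip
Dir S: edge -> no flip
Dir SE: edge -> no flip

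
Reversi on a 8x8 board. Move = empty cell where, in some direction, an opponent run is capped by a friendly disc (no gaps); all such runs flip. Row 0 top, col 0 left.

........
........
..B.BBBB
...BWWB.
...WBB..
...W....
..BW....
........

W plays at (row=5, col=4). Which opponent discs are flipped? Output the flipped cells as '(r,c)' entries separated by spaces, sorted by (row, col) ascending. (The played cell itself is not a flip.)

Dir NW: first cell 'W' (not opp) -> no flip
Dir N: opp run (4,4) capped by W -> flip
Dir NE: opp run (4,5) (3,6) (2,7), next=edge -> no flip
Dir W: first cell 'W' (not opp) -> no flip
Dir E: first cell '.' (not opp) -> no flip
Dir SW: first cell 'W' (not opp) -> no flip
Dir S: first cell '.' (not opp) -> no flip
Dir SE: first cell '.' (not opp) -> no flip

Answer: (4,4)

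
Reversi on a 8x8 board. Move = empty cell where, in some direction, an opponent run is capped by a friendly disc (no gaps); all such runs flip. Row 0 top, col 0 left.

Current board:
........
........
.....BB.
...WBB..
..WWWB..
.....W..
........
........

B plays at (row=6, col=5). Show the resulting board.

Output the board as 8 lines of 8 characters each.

Place B at (6,5); scan 8 dirs for brackets.
Dir NW: first cell '.' (not opp) -> no flip
Dir N: opp run (5,5) capped by B -> flip
Dir NE: first cell '.' (not opp) -> no flip
Dir W: first cell '.' (not opp) -> no flip
Dir E: first cell '.' (not opp) -> no flip
Dir SW: first cell '.' (not opp) -> no flip
Dir S: first cell '.' (not opp) -> no flip
Dir SE: first cell '.' (not opp) -> no flip
All flips: (5,5)

Answer: ........
........
.....BB.
...WBB..
..WWWB..
.....B..
.....B..
........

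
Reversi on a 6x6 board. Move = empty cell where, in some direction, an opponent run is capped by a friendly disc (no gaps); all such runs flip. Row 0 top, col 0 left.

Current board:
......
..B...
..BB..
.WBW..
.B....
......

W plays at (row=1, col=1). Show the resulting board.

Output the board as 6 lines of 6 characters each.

Answer: ......
.WB...
..WB..
.WBW..
.B....
......

Derivation:
Place W at (1,1); scan 8 dirs for brackets.
Dir NW: first cell '.' (not opp) -> no flip
Dir N: first cell '.' (not opp) -> no flip
Dir NE: first cell '.' (not opp) -> no flip
Dir W: first cell '.' (not opp) -> no flip
Dir E: opp run (1,2), next='.' -> no flip
Dir SW: first cell '.' (not opp) -> no flip
Dir S: first cell '.' (not opp) -> no flip
Dir SE: opp run (2,2) capped by W -> flip
All flips: (2,2)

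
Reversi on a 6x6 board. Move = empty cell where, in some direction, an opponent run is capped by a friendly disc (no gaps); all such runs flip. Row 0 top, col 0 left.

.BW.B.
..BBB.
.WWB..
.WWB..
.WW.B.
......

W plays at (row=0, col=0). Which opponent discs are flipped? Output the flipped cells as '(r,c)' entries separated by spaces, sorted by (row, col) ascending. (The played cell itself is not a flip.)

Answer: (0,1)

Derivation:
Dir NW: edge -> no flip
Dir N: edge -> no flip
Dir NE: edge -> no flip
Dir W: edge -> no flip
Dir E: opp run (0,1) capped by W -> flip
Dir SW: edge -> no flip
Dir S: first cell '.' (not opp) -> no flip
Dir SE: first cell '.' (not opp) -> no flip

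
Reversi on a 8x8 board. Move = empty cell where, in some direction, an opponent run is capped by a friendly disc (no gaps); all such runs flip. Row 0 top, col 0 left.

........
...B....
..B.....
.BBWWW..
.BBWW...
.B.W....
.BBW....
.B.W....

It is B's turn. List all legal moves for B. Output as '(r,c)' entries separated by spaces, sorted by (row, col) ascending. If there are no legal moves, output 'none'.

(2,3): no bracket -> illegal
(2,4): flips 1 -> legal
(2,5): no bracket -> illegal
(2,6): flips 3 -> legal
(3,6): flips 3 -> legal
(4,5): flips 2 -> legal
(4,6): no bracket -> illegal
(5,2): no bracket -> illegal
(5,4): flips 1 -> legal
(5,5): flips 2 -> legal
(6,4): flips 2 -> legal
(7,2): no bracket -> illegal
(7,4): no bracket -> illegal

Answer: (2,4) (2,6) (3,6) (4,5) (5,4) (5,5) (6,4)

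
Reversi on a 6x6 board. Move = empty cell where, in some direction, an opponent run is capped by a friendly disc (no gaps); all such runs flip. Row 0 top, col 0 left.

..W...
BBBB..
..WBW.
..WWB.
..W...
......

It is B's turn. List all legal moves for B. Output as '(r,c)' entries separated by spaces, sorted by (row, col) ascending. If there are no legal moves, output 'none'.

(0,1): no bracket -> illegal
(0,3): no bracket -> illegal
(1,4): flips 1 -> legal
(1,5): no bracket -> illegal
(2,1): flips 1 -> legal
(2,5): flips 1 -> legal
(3,1): flips 3 -> legal
(3,5): flips 1 -> legal
(4,1): flips 1 -> legal
(4,3): flips 1 -> legal
(4,4): flips 2 -> legal
(5,1): no bracket -> illegal
(5,2): flips 3 -> legal
(5,3): no bracket -> illegal

Answer: (1,4) (2,1) (2,5) (3,1) (3,5) (4,1) (4,3) (4,4) (5,2)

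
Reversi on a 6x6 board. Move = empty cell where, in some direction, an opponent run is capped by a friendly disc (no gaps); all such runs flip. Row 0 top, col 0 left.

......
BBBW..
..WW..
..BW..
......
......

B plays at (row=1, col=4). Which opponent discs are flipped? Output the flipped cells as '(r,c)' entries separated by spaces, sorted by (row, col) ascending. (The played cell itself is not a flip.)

Dir NW: first cell '.' (not opp) -> no flip
Dir N: first cell '.' (not opp) -> no flip
Dir NE: first cell '.' (not opp) -> no flip
Dir W: opp run (1,3) capped by B -> flip
Dir E: first cell '.' (not opp) -> no flip
Dir SW: opp run (2,3) capped by B -> flip
Dir S: first cell '.' (not opp) -> no flip
Dir SE: first cell '.' (not opp) -> no flip

Answer: (1,3) (2,3)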